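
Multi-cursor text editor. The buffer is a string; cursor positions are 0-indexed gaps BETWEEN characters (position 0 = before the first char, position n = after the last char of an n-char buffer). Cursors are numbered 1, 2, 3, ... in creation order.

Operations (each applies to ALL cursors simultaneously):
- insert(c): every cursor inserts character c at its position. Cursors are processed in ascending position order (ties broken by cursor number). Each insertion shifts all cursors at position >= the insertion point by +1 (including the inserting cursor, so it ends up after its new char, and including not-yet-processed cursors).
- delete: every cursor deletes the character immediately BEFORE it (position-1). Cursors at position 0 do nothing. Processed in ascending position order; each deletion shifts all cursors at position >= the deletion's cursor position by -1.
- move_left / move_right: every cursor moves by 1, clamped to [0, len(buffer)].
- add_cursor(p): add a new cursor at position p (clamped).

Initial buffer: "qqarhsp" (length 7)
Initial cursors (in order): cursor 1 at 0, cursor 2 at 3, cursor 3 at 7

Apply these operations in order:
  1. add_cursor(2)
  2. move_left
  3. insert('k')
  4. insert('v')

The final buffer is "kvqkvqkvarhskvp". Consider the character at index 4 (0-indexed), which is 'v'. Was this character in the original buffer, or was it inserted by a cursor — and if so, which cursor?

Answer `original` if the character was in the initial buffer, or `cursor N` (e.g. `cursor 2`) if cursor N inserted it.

After op 1 (add_cursor(2)): buffer="qqarhsp" (len 7), cursors c1@0 c4@2 c2@3 c3@7, authorship .......
After op 2 (move_left): buffer="qqarhsp" (len 7), cursors c1@0 c4@1 c2@2 c3@6, authorship .......
After op 3 (insert('k')): buffer="kqkqkarhskp" (len 11), cursors c1@1 c4@3 c2@5 c3@10, authorship 1.4.2....3.
After op 4 (insert('v')): buffer="kvqkvqkvarhskvp" (len 15), cursors c1@2 c4@5 c2@8 c3@14, authorship 11.44.22....33.
Authorship (.=original, N=cursor N): 1 1 . 4 4 . 2 2 . . . . 3 3 .
Index 4: author = 4

Answer: cursor 4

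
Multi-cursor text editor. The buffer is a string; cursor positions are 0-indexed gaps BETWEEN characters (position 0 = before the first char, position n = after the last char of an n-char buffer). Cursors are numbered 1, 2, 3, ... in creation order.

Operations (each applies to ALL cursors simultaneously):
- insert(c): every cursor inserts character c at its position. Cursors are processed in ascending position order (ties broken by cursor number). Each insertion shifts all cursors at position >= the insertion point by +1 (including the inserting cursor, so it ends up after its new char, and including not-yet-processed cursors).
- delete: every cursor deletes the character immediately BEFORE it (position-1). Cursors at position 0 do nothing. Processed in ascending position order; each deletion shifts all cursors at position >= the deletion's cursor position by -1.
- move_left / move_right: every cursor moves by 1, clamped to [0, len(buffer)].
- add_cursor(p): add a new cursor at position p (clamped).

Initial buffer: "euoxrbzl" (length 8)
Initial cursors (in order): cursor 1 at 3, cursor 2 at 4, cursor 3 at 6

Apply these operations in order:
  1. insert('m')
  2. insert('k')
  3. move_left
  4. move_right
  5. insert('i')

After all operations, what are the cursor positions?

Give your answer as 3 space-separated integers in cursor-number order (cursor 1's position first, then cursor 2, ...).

Answer: 6 10 15

Derivation:
After op 1 (insert('m')): buffer="euomxmrbmzl" (len 11), cursors c1@4 c2@6 c3@9, authorship ...1.2..3..
After op 2 (insert('k')): buffer="euomkxmkrbmkzl" (len 14), cursors c1@5 c2@8 c3@12, authorship ...11.22..33..
After op 3 (move_left): buffer="euomkxmkrbmkzl" (len 14), cursors c1@4 c2@7 c3@11, authorship ...11.22..33..
After op 4 (move_right): buffer="euomkxmkrbmkzl" (len 14), cursors c1@5 c2@8 c3@12, authorship ...11.22..33..
After op 5 (insert('i')): buffer="euomkixmkirbmkizl" (len 17), cursors c1@6 c2@10 c3@15, authorship ...111.222..333..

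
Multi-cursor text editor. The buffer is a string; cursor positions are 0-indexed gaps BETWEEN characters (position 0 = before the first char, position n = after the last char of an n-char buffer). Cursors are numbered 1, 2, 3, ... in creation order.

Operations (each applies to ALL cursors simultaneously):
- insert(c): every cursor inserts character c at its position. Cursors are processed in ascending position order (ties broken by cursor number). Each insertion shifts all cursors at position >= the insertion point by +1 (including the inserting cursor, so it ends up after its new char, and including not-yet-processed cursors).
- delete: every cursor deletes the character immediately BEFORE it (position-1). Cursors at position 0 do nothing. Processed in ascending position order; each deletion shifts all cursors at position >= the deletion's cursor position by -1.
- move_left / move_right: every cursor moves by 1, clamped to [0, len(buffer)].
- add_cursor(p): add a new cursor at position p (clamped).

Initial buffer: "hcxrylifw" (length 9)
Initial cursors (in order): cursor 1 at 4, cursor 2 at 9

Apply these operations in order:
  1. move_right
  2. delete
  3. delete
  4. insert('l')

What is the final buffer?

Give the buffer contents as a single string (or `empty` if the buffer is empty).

After op 1 (move_right): buffer="hcxrylifw" (len 9), cursors c1@5 c2@9, authorship .........
After op 2 (delete): buffer="hcxrlif" (len 7), cursors c1@4 c2@7, authorship .......
After op 3 (delete): buffer="hcxli" (len 5), cursors c1@3 c2@5, authorship .....
After op 4 (insert('l')): buffer="hcxllil" (len 7), cursors c1@4 c2@7, authorship ...1..2

Answer: hcxllil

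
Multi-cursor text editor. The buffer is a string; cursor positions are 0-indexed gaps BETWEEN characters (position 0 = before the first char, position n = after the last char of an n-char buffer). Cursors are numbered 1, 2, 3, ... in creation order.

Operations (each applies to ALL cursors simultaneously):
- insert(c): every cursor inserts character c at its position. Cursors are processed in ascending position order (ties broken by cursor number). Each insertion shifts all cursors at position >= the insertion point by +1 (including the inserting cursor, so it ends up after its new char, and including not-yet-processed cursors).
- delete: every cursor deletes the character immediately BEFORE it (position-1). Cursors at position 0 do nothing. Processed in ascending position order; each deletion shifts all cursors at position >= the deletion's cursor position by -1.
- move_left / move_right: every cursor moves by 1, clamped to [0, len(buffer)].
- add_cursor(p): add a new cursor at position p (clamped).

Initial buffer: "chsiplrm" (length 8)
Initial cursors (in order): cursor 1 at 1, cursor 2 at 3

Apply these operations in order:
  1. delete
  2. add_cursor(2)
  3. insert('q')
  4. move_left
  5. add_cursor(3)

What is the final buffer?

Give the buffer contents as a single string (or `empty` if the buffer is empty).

After op 1 (delete): buffer="hiplrm" (len 6), cursors c1@0 c2@1, authorship ......
After op 2 (add_cursor(2)): buffer="hiplrm" (len 6), cursors c1@0 c2@1 c3@2, authorship ......
After op 3 (insert('q')): buffer="qhqiqplrm" (len 9), cursors c1@1 c2@3 c3@5, authorship 1.2.3....
After op 4 (move_left): buffer="qhqiqplrm" (len 9), cursors c1@0 c2@2 c3@4, authorship 1.2.3....
After op 5 (add_cursor(3)): buffer="qhqiqplrm" (len 9), cursors c1@0 c2@2 c4@3 c3@4, authorship 1.2.3....

Answer: qhqiqplrm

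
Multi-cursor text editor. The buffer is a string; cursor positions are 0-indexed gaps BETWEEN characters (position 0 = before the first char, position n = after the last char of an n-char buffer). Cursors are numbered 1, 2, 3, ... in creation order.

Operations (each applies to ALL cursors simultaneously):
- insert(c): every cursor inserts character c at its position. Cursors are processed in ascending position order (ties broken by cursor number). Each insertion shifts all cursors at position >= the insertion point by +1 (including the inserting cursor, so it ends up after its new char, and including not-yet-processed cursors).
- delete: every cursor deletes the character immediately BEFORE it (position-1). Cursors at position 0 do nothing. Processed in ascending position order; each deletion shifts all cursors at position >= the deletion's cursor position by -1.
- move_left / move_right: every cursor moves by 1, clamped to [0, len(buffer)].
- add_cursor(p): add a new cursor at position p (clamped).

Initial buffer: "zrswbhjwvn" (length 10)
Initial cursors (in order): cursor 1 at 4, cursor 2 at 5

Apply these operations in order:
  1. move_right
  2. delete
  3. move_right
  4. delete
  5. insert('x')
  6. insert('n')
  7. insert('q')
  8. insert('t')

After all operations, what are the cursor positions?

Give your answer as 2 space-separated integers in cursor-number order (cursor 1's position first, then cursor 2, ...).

After op 1 (move_right): buffer="zrswbhjwvn" (len 10), cursors c1@5 c2@6, authorship ..........
After op 2 (delete): buffer="zrswjwvn" (len 8), cursors c1@4 c2@4, authorship ........
After op 3 (move_right): buffer="zrswjwvn" (len 8), cursors c1@5 c2@5, authorship ........
After op 4 (delete): buffer="zrswvn" (len 6), cursors c1@3 c2@3, authorship ......
After op 5 (insert('x')): buffer="zrsxxwvn" (len 8), cursors c1@5 c2@5, authorship ...12...
After op 6 (insert('n')): buffer="zrsxxnnwvn" (len 10), cursors c1@7 c2@7, authorship ...1212...
After op 7 (insert('q')): buffer="zrsxxnnqqwvn" (len 12), cursors c1@9 c2@9, authorship ...121212...
After op 8 (insert('t')): buffer="zrsxxnnqqttwvn" (len 14), cursors c1@11 c2@11, authorship ...12121212...

Answer: 11 11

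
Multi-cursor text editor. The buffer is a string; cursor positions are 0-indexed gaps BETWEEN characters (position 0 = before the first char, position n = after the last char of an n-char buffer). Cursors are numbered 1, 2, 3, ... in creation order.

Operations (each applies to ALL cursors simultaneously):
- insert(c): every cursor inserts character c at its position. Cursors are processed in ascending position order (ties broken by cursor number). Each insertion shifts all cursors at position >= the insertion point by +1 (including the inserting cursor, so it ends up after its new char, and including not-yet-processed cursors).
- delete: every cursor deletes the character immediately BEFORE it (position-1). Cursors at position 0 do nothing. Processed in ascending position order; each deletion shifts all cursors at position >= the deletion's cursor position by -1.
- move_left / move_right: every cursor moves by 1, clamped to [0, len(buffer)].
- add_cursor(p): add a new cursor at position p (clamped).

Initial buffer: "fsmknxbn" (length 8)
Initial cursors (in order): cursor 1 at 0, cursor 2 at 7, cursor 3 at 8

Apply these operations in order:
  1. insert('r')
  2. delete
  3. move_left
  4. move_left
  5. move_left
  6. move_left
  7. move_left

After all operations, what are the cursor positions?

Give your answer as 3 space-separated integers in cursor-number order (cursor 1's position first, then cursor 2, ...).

After op 1 (insert('r')): buffer="rfsmknxbrnr" (len 11), cursors c1@1 c2@9 c3@11, authorship 1.......2.3
After op 2 (delete): buffer="fsmknxbn" (len 8), cursors c1@0 c2@7 c3@8, authorship ........
After op 3 (move_left): buffer="fsmknxbn" (len 8), cursors c1@0 c2@6 c3@7, authorship ........
After op 4 (move_left): buffer="fsmknxbn" (len 8), cursors c1@0 c2@5 c3@6, authorship ........
After op 5 (move_left): buffer="fsmknxbn" (len 8), cursors c1@0 c2@4 c3@5, authorship ........
After op 6 (move_left): buffer="fsmknxbn" (len 8), cursors c1@0 c2@3 c3@4, authorship ........
After op 7 (move_left): buffer="fsmknxbn" (len 8), cursors c1@0 c2@2 c3@3, authorship ........

Answer: 0 2 3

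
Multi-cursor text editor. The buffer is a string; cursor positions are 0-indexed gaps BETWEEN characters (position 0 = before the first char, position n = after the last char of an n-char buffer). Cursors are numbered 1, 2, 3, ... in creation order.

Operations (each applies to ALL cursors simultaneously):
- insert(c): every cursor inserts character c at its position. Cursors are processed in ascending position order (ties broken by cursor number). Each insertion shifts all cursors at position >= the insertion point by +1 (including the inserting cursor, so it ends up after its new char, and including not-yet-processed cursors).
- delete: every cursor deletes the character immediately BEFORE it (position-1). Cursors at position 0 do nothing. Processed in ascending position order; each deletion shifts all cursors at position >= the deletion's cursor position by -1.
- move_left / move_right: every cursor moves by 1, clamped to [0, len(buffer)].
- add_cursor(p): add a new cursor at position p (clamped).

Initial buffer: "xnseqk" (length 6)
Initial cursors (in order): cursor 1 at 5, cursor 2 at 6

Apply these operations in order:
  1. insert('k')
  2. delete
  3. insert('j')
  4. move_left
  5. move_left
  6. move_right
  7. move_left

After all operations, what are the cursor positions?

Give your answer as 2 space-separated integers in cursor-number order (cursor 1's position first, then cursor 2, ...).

After op 1 (insert('k')): buffer="xnseqkkk" (len 8), cursors c1@6 c2@8, authorship .....1.2
After op 2 (delete): buffer="xnseqk" (len 6), cursors c1@5 c2@6, authorship ......
After op 3 (insert('j')): buffer="xnseqjkj" (len 8), cursors c1@6 c2@8, authorship .....1.2
After op 4 (move_left): buffer="xnseqjkj" (len 8), cursors c1@5 c2@7, authorship .....1.2
After op 5 (move_left): buffer="xnseqjkj" (len 8), cursors c1@4 c2@6, authorship .....1.2
After op 6 (move_right): buffer="xnseqjkj" (len 8), cursors c1@5 c2@7, authorship .....1.2
After op 7 (move_left): buffer="xnseqjkj" (len 8), cursors c1@4 c2@6, authorship .....1.2

Answer: 4 6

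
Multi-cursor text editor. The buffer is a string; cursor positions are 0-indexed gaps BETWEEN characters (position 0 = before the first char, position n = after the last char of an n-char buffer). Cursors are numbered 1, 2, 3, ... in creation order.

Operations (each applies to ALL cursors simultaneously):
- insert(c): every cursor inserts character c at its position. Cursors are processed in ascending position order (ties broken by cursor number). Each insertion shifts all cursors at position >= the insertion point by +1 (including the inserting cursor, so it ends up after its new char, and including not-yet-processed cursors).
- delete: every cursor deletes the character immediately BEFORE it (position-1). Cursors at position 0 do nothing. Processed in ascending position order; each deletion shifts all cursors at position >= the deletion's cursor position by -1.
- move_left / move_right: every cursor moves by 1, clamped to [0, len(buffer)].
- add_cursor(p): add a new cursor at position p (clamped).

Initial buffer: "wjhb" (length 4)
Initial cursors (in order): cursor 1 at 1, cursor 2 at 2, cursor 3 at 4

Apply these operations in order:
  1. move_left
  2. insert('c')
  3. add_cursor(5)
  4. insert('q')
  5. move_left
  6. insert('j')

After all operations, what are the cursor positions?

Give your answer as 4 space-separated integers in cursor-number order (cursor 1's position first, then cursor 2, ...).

After op 1 (move_left): buffer="wjhb" (len 4), cursors c1@0 c2@1 c3@3, authorship ....
After op 2 (insert('c')): buffer="cwcjhcb" (len 7), cursors c1@1 c2@3 c3@6, authorship 1.2..3.
After op 3 (add_cursor(5)): buffer="cwcjhcb" (len 7), cursors c1@1 c2@3 c4@5 c3@6, authorship 1.2..3.
After op 4 (insert('q')): buffer="cqwcqjhqcqb" (len 11), cursors c1@2 c2@5 c4@8 c3@10, authorship 11.22..433.
After op 5 (move_left): buffer="cqwcqjhqcqb" (len 11), cursors c1@1 c2@4 c4@7 c3@9, authorship 11.22..433.
After op 6 (insert('j')): buffer="cjqwcjqjhjqcjqb" (len 15), cursors c1@2 c2@6 c4@10 c3@13, authorship 111.222..44333.

Answer: 2 6 13 10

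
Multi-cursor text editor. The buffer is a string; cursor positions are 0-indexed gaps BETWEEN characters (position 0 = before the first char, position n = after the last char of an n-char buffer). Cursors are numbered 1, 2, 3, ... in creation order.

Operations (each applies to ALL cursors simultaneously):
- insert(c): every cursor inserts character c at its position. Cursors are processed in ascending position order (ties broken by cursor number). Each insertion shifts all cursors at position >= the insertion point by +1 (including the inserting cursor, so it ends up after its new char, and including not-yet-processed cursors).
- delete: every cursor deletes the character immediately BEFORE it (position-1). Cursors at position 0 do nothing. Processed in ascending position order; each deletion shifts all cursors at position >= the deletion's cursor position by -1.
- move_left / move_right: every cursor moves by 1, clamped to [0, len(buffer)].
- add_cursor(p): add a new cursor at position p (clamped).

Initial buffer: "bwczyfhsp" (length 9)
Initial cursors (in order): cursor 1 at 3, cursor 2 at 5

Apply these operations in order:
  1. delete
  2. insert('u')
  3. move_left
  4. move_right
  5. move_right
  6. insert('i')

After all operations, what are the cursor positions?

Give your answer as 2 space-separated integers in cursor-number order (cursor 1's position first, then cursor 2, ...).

After op 1 (delete): buffer="bwzfhsp" (len 7), cursors c1@2 c2@3, authorship .......
After op 2 (insert('u')): buffer="bwuzufhsp" (len 9), cursors c1@3 c2@5, authorship ..1.2....
After op 3 (move_left): buffer="bwuzufhsp" (len 9), cursors c1@2 c2@4, authorship ..1.2....
After op 4 (move_right): buffer="bwuzufhsp" (len 9), cursors c1@3 c2@5, authorship ..1.2....
After op 5 (move_right): buffer="bwuzufhsp" (len 9), cursors c1@4 c2@6, authorship ..1.2....
After op 6 (insert('i')): buffer="bwuziufihsp" (len 11), cursors c1@5 c2@8, authorship ..1.12.2...

Answer: 5 8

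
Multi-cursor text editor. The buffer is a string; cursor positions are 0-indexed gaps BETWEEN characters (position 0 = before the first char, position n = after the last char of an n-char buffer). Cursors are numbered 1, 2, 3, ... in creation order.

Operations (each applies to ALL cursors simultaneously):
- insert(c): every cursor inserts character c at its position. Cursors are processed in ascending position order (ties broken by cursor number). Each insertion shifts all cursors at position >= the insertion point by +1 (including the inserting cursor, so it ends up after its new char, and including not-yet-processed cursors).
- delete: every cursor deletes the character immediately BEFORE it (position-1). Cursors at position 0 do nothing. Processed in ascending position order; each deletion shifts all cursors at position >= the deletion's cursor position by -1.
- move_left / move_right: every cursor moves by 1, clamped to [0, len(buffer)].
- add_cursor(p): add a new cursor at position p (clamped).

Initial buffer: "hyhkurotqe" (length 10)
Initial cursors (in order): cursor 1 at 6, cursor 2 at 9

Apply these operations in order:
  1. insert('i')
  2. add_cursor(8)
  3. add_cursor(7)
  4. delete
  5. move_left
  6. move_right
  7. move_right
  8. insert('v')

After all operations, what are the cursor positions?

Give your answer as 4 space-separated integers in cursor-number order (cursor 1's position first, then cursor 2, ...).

Answer: 9 12 9 9

Derivation:
After op 1 (insert('i')): buffer="hyhkuriotqie" (len 12), cursors c1@7 c2@11, authorship ......1...2.
After op 2 (add_cursor(8)): buffer="hyhkuriotqie" (len 12), cursors c1@7 c3@8 c2@11, authorship ......1...2.
After op 3 (add_cursor(7)): buffer="hyhkuriotqie" (len 12), cursors c1@7 c4@7 c3@8 c2@11, authorship ......1...2.
After op 4 (delete): buffer="hyhkutqe" (len 8), cursors c1@5 c3@5 c4@5 c2@7, authorship ........
After op 5 (move_left): buffer="hyhkutqe" (len 8), cursors c1@4 c3@4 c4@4 c2@6, authorship ........
After op 6 (move_right): buffer="hyhkutqe" (len 8), cursors c1@5 c3@5 c4@5 c2@7, authorship ........
After op 7 (move_right): buffer="hyhkutqe" (len 8), cursors c1@6 c3@6 c4@6 c2@8, authorship ........
After op 8 (insert('v')): buffer="hyhkutvvvqev" (len 12), cursors c1@9 c3@9 c4@9 c2@12, authorship ......134..2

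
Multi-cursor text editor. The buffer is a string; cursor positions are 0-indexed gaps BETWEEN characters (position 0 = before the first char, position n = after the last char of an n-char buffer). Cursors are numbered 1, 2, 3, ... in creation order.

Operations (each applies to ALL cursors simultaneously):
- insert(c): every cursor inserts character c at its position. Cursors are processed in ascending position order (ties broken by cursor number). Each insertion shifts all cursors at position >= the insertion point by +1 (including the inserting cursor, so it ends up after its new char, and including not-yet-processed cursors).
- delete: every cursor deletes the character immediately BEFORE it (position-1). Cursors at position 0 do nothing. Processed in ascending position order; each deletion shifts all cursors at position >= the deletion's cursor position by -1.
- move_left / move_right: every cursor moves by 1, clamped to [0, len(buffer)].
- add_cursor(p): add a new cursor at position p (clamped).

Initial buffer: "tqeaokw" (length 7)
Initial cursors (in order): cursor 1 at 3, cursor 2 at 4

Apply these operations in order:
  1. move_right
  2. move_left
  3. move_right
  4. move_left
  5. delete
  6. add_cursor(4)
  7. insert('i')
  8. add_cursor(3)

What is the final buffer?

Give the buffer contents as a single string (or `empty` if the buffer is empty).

After op 1 (move_right): buffer="tqeaokw" (len 7), cursors c1@4 c2@5, authorship .......
After op 2 (move_left): buffer="tqeaokw" (len 7), cursors c1@3 c2@4, authorship .......
After op 3 (move_right): buffer="tqeaokw" (len 7), cursors c1@4 c2@5, authorship .......
After op 4 (move_left): buffer="tqeaokw" (len 7), cursors c1@3 c2@4, authorship .......
After op 5 (delete): buffer="tqokw" (len 5), cursors c1@2 c2@2, authorship .....
After op 6 (add_cursor(4)): buffer="tqokw" (len 5), cursors c1@2 c2@2 c3@4, authorship .....
After op 7 (insert('i')): buffer="tqiiokiw" (len 8), cursors c1@4 c2@4 c3@7, authorship ..12..3.
After op 8 (add_cursor(3)): buffer="tqiiokiw" (len 8), cursors c4@3 c1@4 c2@4 c3@7, authorship ..12..3.

Answer: tqiiokiw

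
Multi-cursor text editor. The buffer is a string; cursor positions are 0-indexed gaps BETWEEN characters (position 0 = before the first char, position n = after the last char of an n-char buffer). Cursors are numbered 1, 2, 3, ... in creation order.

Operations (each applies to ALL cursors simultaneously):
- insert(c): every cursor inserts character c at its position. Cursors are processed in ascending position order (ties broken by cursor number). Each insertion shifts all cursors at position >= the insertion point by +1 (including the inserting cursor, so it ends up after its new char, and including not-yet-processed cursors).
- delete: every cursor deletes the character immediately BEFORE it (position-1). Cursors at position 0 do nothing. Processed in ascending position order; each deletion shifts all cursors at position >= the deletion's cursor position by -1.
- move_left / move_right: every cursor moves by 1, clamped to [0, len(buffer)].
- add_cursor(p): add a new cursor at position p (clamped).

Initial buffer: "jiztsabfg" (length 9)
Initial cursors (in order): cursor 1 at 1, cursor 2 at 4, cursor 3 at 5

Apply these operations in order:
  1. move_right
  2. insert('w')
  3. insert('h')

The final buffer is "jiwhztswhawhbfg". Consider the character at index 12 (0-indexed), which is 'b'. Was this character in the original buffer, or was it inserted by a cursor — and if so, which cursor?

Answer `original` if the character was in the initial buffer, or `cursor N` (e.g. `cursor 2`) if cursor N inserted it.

Answer: original

Derivation:
After op 1 (move_right): buffer="jiztsabfg" (len 9), cursors c1@2 c2@5 c3@6, authorship .........
After op 2 (insert('w')): buffer="jiwztswawbfg" (len 12), cursors c1@3 c2@7 c3@9, authorship ..1...2.3...
After op 3 (insert('h')): buffer="jiwhztswhawhbfg" (len 15), cursors c1@4 c2@9 c3@12, authorship ..11...22.33...
Authorship (.=original, N=cursor N): . . 1 1 . . . 2 2 . 3 3 . . .
Index 12: author = original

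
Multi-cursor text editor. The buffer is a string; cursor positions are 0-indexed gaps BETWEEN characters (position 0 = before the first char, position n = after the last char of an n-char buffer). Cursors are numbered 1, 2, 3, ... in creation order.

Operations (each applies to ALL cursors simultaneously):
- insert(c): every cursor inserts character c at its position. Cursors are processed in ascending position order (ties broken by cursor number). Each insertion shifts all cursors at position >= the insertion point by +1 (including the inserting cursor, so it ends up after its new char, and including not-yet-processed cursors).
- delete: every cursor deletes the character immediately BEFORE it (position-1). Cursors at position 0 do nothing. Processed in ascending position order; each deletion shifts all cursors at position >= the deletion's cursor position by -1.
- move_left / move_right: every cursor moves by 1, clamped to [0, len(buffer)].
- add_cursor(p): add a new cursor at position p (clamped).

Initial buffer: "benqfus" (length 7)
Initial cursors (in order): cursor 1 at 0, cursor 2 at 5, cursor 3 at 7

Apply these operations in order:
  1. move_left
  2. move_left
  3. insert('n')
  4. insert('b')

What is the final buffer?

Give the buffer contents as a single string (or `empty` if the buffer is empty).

Answer: nbbennbqfnbus

Derivation:
After op 1 (move_left): buffer="benqfus" (len 7), cursors c1@0 c2@4 c3@6, authorship .......
After op 2 (move_left): buffer="benqfus" (len 7), cursors c1@0 c2@3 c3@5, authorship .......
After op 3 (insert('n')): buffer="nbennqfnus" (len 10), cursors c1@1 c2@5 c3@8, authorship 1...2..3..
After op 4 (insert('b')): buffer="nbbennbqfnbus" (len 13), cursors c1@2 c2@7 c3@11, authorship 11...22..33..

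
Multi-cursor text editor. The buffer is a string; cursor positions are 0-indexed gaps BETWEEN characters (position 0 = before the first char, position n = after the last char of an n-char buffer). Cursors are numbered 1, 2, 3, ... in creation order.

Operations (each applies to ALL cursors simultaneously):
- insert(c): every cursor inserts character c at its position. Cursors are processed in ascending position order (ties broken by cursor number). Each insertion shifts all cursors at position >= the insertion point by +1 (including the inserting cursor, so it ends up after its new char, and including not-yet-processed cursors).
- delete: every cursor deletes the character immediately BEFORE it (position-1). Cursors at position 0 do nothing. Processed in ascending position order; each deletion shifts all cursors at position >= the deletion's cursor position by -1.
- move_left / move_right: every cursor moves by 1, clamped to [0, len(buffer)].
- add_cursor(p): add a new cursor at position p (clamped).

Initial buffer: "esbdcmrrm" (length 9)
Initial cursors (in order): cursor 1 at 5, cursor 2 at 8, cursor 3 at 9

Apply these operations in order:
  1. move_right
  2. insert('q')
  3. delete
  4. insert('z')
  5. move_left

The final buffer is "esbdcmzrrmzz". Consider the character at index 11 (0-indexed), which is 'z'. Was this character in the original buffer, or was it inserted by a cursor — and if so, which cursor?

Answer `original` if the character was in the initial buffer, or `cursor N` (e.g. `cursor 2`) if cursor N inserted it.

Answer: cursor 3

Derivation:
After op 1 (move_right): buffer="esbdcmrrm" (len 9), cursors c1@6 c2@9 c3@9, authorship .........
After op 2 (insert('q')): buffer="esbdcmqrrmqq" (len 12), cursors c1@7 c2@12 c3@12, authorship ......1...23
After op 3 (delete): buffer="esbdcmrrm" (len 9), cursors c1@6 c2@9 c3@9, authorship .........
After op 4 (insert('z')): buffer="esbdcmzrrmzz" (len 12), cursors c1@7 c2@12 c3@12, authorship ......1...23
After op 5 (move_left): buffer="esbdcmzrrmzz" (len 12), cursors c1@6 c2@11 c3@11, authorship ......1...23
Authorship (.=original, N=cursor N): . . . . . . 1 . . . 2 3
Index 11: author = 3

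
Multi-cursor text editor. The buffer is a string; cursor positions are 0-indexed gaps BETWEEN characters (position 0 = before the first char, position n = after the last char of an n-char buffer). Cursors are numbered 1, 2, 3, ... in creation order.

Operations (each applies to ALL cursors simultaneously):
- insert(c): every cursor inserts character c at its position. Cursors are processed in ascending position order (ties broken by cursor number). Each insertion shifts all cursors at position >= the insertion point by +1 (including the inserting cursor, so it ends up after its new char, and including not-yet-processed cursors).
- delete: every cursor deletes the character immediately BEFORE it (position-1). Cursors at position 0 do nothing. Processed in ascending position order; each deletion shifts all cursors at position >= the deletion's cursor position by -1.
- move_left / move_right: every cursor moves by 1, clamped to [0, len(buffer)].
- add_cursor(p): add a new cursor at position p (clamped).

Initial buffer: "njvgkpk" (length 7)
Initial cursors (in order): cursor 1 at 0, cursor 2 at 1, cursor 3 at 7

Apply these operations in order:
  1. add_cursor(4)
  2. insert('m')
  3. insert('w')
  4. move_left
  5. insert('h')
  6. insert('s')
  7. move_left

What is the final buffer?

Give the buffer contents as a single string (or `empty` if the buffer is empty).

After op 1 (add_cursor(4)): buffer="njvgkpk" (len 7), cursors c1@0 c2@1 c4@4 c3@7, authorship .......
After op 2 (insert('m')): buffer="mnmjvgmkpkm" (len 11), cursors c1@1 c2@3 c4@7 c3@11, authorship 1.2...4...3
After op 3 (insert('w')): buffer="mwnmwjvgmwkpkmw" (len 15), cursors c1@2 c2@5 c4@10 c3@15, authorship 11.22...44...33
After op 4 (move_left): buffer="mwnmwjvgmwkpkmw" (len 15), cursors c1@1 c2@4 c4@9 c3@14, authorship 11.22...44...33
After op 5 (insert('h')): buffer="mhwnmhwjvgmhwkpkmhw" (len 19), cursors c1@2 c2@6 c4@12 c3@18, authorship 111.222...444...333
After op 6 (insert('s')): buffer="mhswnmhswjvgmhswkpkmhsw" (len 23), cursors c1@3 c2@8 c4@15 c3@22, authorship 1111.2222...4444...3333
After op 7 (move_left): buffer="mhswnmhswjvgmhswkpkmhsw" (len 23), cursors c1@2 c2@7 c4@14 c3@21, authorship 1111.2222...4444...3333

Answer: mhswnmhswjvgmhswkpkmhsw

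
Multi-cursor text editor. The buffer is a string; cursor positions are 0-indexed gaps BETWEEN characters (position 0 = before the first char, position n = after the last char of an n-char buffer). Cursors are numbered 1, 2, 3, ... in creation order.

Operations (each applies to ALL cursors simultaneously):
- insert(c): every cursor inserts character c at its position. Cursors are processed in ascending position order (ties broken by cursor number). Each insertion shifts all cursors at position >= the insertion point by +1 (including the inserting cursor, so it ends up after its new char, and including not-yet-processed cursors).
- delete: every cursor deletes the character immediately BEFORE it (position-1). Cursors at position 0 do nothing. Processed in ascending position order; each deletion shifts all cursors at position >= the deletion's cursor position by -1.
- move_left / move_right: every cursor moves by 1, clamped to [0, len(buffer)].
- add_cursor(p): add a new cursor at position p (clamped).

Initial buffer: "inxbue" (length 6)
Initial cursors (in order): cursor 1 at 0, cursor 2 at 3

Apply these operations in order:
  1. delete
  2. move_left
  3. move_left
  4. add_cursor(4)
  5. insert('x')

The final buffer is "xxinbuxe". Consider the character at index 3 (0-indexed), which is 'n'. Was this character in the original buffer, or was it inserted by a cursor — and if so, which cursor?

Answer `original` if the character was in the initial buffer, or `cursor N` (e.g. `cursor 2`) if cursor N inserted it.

Answer: original

Derivation:
After op 1 (delete): buffer="inbue" (len 5), cursors c1@0 c2@2, authorship .....
After op 2 (move_left): buffer="inbue" (len 5), cursors c1@0 c2@1, authorship .....
After op 3 (move_left): buffer="inbue" (len 5), cursors c1@0 c2@0, authorship .....
After op 4 (add_cursor(4)): buffer="inbue" (len 5), cursors c1@0 c2@0 c3@4, authorship .....
After op 5 (insert('x')): buffer="xxinbuxe" (len 8), cursors c1@2 c2@2 c3@7, authorship 12....3.
Authorship (.=original, N=cursor N): 1 2 . . . . 3 .
Index 3: author = original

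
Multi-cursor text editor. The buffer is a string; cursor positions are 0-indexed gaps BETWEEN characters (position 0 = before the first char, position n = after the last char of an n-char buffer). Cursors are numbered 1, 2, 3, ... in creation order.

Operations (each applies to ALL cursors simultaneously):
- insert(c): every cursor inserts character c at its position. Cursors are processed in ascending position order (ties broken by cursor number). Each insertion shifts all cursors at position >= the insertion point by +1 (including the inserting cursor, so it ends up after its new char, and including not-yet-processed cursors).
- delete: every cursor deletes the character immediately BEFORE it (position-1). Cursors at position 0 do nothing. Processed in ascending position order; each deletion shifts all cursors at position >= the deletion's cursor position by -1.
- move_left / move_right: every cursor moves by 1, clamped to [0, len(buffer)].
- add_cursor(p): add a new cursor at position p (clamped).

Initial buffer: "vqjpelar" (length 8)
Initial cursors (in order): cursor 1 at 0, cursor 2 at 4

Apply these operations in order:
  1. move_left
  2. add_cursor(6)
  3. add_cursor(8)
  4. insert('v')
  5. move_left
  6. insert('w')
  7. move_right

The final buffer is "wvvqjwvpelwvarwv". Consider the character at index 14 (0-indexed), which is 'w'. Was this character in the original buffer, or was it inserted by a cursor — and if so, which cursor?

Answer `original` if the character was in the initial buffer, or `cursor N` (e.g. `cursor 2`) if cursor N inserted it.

After op 1 (move_left): buffer="vqjpelar" (len 8), cursors c1@0 c2@3, authorship ........
After op 2 (add_cursor(6)): buffer="vqjpelar" (len 8), cursors c1@0 c2@3 c3@6, authorship ........
After op 3 (add_cursor(8)): buffer="vqjpelar" (len 8), cursors c1@0 c2@3 c3@6 c4@8, authorship ........
After op 4 (insert('v')): buffer="vvqjvpelvarv" (len 12), cursors c1@1 c2@5 c3@9 c4@12, authorship 1...2...3..4
After op 5 (move_left): buffer="vvqjvpelvarv" (len 12), cursors c1@0 c2@4 c3@8 c4@11, authorship 1...2...3..4
After op 6 (insert('w')): buffer="wvvqjwvpelwvarwv" (len 16), cursors c1@1 c2@6 c3@11 c4@15, authorship 11...22...33..44
After op 7 (move_right): buffer="wvvqjwvpelwvarwv" (len 16), cursors c1@2 c2@7 c3@12 c4@16, authorship 11...22...33..44
Authorship (.=original, N=cursor N): 1 1 . . . 2 2 . . . 3 3 . . 4 4
Index 14: author = 4

Answer: cursor 4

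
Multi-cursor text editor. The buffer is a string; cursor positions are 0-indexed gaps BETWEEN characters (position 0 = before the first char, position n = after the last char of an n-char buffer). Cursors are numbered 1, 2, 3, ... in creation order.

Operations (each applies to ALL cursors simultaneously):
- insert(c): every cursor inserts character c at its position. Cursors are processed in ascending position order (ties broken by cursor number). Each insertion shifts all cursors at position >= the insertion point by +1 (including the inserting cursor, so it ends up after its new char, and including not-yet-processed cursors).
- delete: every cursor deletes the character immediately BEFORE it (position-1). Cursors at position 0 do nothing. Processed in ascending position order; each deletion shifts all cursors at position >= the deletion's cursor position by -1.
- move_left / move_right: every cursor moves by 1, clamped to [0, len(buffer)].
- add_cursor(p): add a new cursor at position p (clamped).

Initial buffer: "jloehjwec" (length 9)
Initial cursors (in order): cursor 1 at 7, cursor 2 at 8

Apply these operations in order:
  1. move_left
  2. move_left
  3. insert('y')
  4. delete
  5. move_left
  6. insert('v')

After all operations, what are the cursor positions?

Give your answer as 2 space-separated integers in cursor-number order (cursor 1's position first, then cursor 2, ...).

Answer: 5 7

Derivation:
After op 1 (move_left): buffer="jloehjwec" (len 9), cursors c1@6 c2@7, authorship .........
After op 2 (move_left): buffer="jloehjwec" (len 9), cursors c1@5 c2@6, authorship .........
After op 3 (insert('y')): buffer="jloehyjywec" (len 11), cursors c1@6 c2@8, authorship .....1.2...
After op 4 (delete): buffer="jloehjwec" (len 9), cursors c1@5 c2@6, authorship .........
After op 5 (move_left): buffer="jloehjwec" (len 9), cursors c1@4 c2@5, authorship .........
After op 6 (insert('v')): buffer="jloevhvjwec" (len 11), cursors c1@5 c2@7, authorship ....1.2....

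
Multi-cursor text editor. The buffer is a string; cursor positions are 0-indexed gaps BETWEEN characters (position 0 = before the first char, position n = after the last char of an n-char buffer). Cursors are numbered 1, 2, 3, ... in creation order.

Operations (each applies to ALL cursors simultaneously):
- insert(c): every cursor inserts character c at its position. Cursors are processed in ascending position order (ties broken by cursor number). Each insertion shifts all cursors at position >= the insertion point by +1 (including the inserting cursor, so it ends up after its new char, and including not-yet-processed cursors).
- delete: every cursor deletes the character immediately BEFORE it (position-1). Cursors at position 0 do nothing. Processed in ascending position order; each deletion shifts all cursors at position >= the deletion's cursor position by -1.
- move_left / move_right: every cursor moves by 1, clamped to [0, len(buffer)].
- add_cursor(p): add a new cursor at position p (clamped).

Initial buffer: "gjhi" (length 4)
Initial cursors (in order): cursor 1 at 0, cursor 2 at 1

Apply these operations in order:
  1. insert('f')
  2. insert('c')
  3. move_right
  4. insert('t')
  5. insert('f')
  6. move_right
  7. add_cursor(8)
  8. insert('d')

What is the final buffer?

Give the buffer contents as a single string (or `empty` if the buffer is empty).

After op 1 (insert('f')): buffer="fgfjhi" (len 6), cursors c1@1 c2@3, authorship 1.2...
After op 2 (insert('c')): buffer="fcgfcjhi" (len 8), cursors c1@2 c2@5, authorship 11.22...
After op 3 (move_right): buffer="fcgfcjhi" (len 8), cursors c1@3 c2@6, authorship 11.22...
After op 4 (insert('t')): buffer="fcgtfcjthi" (len 10), cursors c1@4 c2@8, authorship 11.122.2..
After op 5 (insert('f')): buffer="fcgtffcjtfhi" (len 12), cursors c1@5 c2@10, authorship 11.1122.22..
After op 6 (move_right): buffer="fcgtffcjtfhi" (len 12), cursors c1@6 c2@11, authorship 11.1122.22..
After op 7 (add_cursor(8)): buffer="fcgtffcjtfhi" (len 12), cursors c1@6 c3@8 c2@11, authorship 11.1122.22..
After op 8 (insert('d')): buffer="fcgtffdcjdtfhdi" (len 15), cursors c1@7 c3@10 c2@14, authorship 11.11212.322.2.

Answer: fcgtffdcjdtfhdi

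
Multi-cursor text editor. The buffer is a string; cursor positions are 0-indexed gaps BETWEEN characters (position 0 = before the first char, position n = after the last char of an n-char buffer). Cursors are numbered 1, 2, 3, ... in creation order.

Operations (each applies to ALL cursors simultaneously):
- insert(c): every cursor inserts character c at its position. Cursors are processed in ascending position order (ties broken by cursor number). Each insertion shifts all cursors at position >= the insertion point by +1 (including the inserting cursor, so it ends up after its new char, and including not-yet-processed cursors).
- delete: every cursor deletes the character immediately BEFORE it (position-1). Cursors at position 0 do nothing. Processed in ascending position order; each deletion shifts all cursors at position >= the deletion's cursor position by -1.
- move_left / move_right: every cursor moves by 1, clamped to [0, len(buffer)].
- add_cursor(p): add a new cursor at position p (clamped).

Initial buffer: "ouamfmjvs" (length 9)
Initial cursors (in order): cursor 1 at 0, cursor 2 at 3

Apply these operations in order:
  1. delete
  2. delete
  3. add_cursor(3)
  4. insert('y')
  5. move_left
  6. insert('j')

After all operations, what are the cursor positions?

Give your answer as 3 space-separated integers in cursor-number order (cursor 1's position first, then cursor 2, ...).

Answer: 1 4 8

Derivation:
After op 1 (delete): buffer="oumfmjvs" (len 8), cursors c1@0 c2@2, authorship ........
After op 2 (delete): buffer="omfmjvs" (len 7), cursors c1@0 c2@1, authorship .......
After op 3 (add_cursor(3)): buffer="omfmjvs" (len 7), cursors c1@0 c2@1 c3@3, authorship .......
After op 4 (insert('y')): buffer="yoymfymjvs" (len 10), cursors c1@1 c2@3 c3@6, authorship 1.2..3....
After op 5 (move_left): buffer="yoymfymjvs" (len 10), cursors c1@0 c2@2 c3@5, authorship 1.2..3....
After op 6 (insert('j')): buffer="jyojymfjymjvs" (len 13), cursors c1@1 c2@4 c3@8, authorship 11.22..33....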